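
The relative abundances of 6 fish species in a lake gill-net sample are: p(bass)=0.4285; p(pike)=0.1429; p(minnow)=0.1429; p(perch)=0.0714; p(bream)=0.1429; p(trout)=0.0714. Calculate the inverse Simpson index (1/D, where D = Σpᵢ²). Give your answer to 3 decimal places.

3.921

D = 0.4285² + 0.1429² + 0.1429² + 0.0714² + 0.1429² + 0.0714² = 0.1836123 + 0.0204204 + 0.0204204 + 0.0050980 + 0.0204204 + 0.0050980 = 0.2550694 (working shown to 7 dp, full precision carried).
So 1/D = 3.92050, i.e. 3.921 to 3 decimal places.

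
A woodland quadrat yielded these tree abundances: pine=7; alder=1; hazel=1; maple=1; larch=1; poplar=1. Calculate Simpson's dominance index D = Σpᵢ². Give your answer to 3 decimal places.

Total N = 7+1+1+1+1+1 = 12, so the proportions are 0.58333, 0.08333, 0.08333, 0.08333, 0.08333, 0.08333 (working shown to 5 dp, full precision carried).
D = 0.58333² + 0.08333² + 0.08333² + 0.08333² + 0.08333² + 0.08333² = 0.34028 + 0.00694 + 0.00694 + 0.00694 + 0.00694 + 0.00694 = 0.37500.
To 3 decimal places, D = 0.375.

0.375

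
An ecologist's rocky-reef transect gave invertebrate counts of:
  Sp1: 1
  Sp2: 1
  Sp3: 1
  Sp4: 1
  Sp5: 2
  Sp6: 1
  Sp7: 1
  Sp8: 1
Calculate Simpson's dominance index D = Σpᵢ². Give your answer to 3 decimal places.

0.136

Total N = 1+1+1+1+2+1+1+1 = 9, so the proportions are 0.11111, 0.11111, 0.11111, 0.11111, 0.22222, 0.11111, 0.11111, 0.11111 (working shown to 5 dp, full precision carried).
D = 0.11111² + 0.11111² + 0.11111² + 0.11111² + 0.22222² + 0.11111² + 0.11111² + 0.11111² = 0.01235 + 0.01235 + 0.01235 + 0.01235 + 0.04938 + 0.01235 + 0.01235 + 0.01235 = 0.13580.
To 3 decimal places, D = 0.136.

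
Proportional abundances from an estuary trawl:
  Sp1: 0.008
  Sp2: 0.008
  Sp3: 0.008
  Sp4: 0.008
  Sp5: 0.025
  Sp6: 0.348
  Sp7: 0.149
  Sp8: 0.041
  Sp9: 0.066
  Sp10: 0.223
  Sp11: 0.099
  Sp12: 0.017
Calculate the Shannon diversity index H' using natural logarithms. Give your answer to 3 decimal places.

1.841

Each pᵢ ln pᵢ term (working shown to 5 dp, full precision carried): 0.008×(-4.82831)=-0.03863, 0.008×(-4.82831)=-0.03863, 0.008×(-4.82831)=-0.03863, 0.008×(-4.82831)=-0.03863, 0.025×(-3.68888)=-0.09222, 0.348×(-1.05555)=-0.36733, 0.149×(-1.90381)=-0.28367, 0.041×(-3.19418)=-0.13096, 0.066×(-2.71810)=-0.17939, 0.223×(-1.50058)=-0.33463, 0.099×(-2.31264)=-0.22895, 0.017×(-4.07454)=-0.06927.
Sum = -1.84093, so H' = 1.841.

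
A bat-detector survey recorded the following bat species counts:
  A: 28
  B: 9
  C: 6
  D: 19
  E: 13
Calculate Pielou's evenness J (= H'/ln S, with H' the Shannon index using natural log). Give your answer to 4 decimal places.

0.9171

Total N = 28+9+6+19+13 = 75, so the proportions are 0.373333, 0.12, 0.08, 0.253333, 0.173333 (working shown to 6 dp, full precision carried).
H' = −Σ pᵢ ln pᵢ = −((-0.367839) + (-0.254432) + (-0.202058) + (-0.347839) + (-0.303773)) = 1.475942.
With S = 5 species, ln S = 1.609438, so J = 1.475942/1.609438 = 0.917054, i.e. 0.9171 to 4 decimal places.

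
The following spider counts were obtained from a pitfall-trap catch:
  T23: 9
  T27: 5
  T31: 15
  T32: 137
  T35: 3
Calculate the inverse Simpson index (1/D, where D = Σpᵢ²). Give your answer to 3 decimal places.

Total N = 9+5+15+137+3 = 169, so the proportions are 0.053254, 0.029586, 0.088757, 0.810651, 0.017751 (working shown to 6 dp, full precision carried).
D = 0.053254² + 0.029586² + 0.088757² + 0.810651² + 0.017751² = 0.002836 + 0.000875 + 0.007878 + 0.657155 + 0.000315 = 0.669059.
So 1/D = 1.49464, i.e. 1.495 to 3 decimal places.

1.495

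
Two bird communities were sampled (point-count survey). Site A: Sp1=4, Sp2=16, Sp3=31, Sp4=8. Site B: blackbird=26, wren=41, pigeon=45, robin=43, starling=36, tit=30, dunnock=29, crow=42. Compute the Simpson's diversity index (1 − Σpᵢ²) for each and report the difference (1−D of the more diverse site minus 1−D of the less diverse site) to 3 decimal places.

Site A: N=59, proportions 0.067797, 0.271186, 0.525424, 0.135593, giving 1−D = 0.627406 (working shown to 6 dp, full precision carried).
Site B: N=292, proportions 0.089041, 0.140411, 0.15411, 0.14726, 0.123288, 0.10274, 0.099315, 0.143836, giving 1−D = 0.870614.
Difference = |0.627406 − 0.870614| = 0.243208, i.e. 0.243 to 3 decimal places.

0.243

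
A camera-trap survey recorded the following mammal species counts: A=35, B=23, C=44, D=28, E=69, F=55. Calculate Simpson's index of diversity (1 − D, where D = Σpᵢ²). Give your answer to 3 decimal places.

Total N = 35+23+44+28+69+55 = 254, so the proportions are 0.1378, 0.09055, 0.17323, 0.11024, 0.27165, 0.21654 (working shown to 5 dp, full precision carried).
D = 0.1378² + 0.09055² + 0.17323² + 0.11024² + 0.27165² + 0.21654² = 0.01899 + 0.00820 + 0.03001 + 0.01215 + 0.07380 + 0.04689 = 0.19003.
So 1 − D = 0.80997, i.e. 0.810 to 3 decimal places.

0.810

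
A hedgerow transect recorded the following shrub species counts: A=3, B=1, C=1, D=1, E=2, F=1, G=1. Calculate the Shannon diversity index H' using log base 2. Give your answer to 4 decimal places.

2.6464

Total N = 3+1+1+1+2+1+1 = 10, so the proportions are 0.3, 0.1, 0.1, 0.1, 0.2, 0.1, 0.1 (working shown to 6 dp, full precision carried).
Each pᵢ log₂ pᵢ term: 0.3×(-1.736966)=-0.521090, 0.1×(-3.321928)=-0.332193, 0.1×(-3.321928)=-0.332193, 0.1×(-3.321928)=-0.332193, 0.2×(-2.321928)=-0.464386, 0.1×(-3.321928)=-0.332193, 0.1×(-3.321928)=-0.332193.
Sum = -2.646439, so H' = 2.6464.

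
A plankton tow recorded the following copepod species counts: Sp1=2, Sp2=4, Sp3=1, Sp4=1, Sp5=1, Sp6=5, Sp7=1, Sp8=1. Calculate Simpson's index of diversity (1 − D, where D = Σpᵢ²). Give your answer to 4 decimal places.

0.8047

Total N = 2+4+1+1+1+5+1+1 = 16, so the proportions are 0.125, 0.25, 0.0625, 0.0625, 0.0625, 0.3125, 0.0625, 0.0625 (working shown to 6 dp, full precision carried).
D = 0.125² + 0.25² + 0.0625² + 0.0625² + 0.0625² + 0.3125² + 0.0625² + 0.0625² = 0.015625 + 0.062500 + 0.003906 + 0.003906 + 0.003906 + 0.097656 + 0.003906 + 0.003906 = 0.195312.
So 1 − D = 0.804688, i.e. 0.8047 to 4 decimal places.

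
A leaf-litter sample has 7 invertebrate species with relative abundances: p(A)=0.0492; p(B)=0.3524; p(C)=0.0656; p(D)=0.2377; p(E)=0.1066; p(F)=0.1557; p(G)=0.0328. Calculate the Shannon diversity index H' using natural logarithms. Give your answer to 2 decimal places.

Each pᵢ ln pᵢ term (working shown to 4 dp, full precision carried): 0.0492×(-3.0119)=-0.1482, 0.3524×(-1.0430)=-0.3675, 0.0656×(-2.7242)=-0.1787, 0.2377×(-1.4367)=-0.3415, 0.1066×(-2.2387)=-0.2386, 0.1557×(-1.8598)=-0.2896, 0.0328×(-3.4173)=-0.1121.
Sum = -1.6763, so H' = 1.68.

1.68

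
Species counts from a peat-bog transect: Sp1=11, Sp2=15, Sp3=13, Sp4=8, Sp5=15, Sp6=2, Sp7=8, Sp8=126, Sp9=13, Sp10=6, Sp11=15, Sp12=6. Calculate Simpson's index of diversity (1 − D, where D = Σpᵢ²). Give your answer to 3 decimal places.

Total N = 11+15+13+8+15+2+8+126+13+6+15+6 = 238, so the proportions are 0.04622, 0.06303, 0.05462, 0.03361, 0.06303, 0.0084, 0.03361, 0.52941, 0.05462, 0.02521, 0.06303, 0.02521 (working shown to 5 dp, full precision carried).
D = 0.04622² + 0.06303² + 0.05462² + 0.03361² + 0.06303² + 0.0084² + 0.03361² + 0.52941² + 0.05462² + 0.02521² + 0.06303² + 0.02521² = 0.00214 + 0.00397 + 0.00298 + 0.00113 + 0.00397 + 0.00007 + 0.00113 + 0.28028 + 0.00298 + 0.00064 + 0.00397 + 0.00064 = 0.30390.
So 1 − D = 0.69610, i.e. 0.696 to 3 decimal places.

0.696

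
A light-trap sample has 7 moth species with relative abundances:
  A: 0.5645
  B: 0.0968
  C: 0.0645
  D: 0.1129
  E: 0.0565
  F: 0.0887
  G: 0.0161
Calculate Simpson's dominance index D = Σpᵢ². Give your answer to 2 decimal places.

0.36

D = 0.5645² + 0.0968² + 0.0645² + 0.1129² + 0.0565² + 0.0887² + 0.0161² = 0.3187 + 0.0094 + 0.0042 + 0.0127 + 0.0032 + 0.0079 + 0.0003 = 0.3563 (working shown to 4 dp, full precision carried).
To 2 decimal places, D = 0.36.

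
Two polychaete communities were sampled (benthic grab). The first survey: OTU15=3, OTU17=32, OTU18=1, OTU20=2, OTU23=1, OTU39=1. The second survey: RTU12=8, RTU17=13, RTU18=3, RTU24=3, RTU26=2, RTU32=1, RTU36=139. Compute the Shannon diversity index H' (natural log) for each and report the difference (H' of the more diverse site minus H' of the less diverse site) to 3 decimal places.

The first survey: N=40, proportions 0.075, 0.8, 0.025, 0.05, 0.025, 0.025, giving H' = 0.79924 (working shown to 5 dp, full precision carried).
The second survey: N=169, proportions 0.04734, 0.07692, 0.01775, 0.01775, 0.01183, 0.00592, 0.82249, giving H' = 0.72842.
Difference = |0.79924 − 0.72842| = 0.07082, i.e. 0.071 to 3 decimal places.

0.071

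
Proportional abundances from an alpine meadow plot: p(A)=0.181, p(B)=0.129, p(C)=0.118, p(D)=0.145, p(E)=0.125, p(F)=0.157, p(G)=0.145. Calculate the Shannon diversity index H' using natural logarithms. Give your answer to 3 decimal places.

Each pᵢ ln pᵢ term (working shown to 5 dp, full precision carried): 0.181×(-1.70926)=-0.30938, 0.129×(-2.04794)=-0.26418, 0.118×(-2.13707)=-0.25217, 0.145×(-1.93102)=-0.28000, 0.125×(-2.07944)=-0.25993, 0.157×(-1.85151)=-0.29069, 0.145×(-1.93102)=-0.28000.
Sum = -1.93635, so H' = 1.936.

1.936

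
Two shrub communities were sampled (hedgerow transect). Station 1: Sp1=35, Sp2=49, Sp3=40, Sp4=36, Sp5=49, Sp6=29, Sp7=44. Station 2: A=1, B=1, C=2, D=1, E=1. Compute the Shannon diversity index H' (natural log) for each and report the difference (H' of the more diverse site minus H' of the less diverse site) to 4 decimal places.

0.3700

Station 1: N=282, proportions 0.124113, 0.173759, 0.141844, 0.12766, 0.173759, 0.102837, 0.156028, giving H' = 1.930725 (working shown to 6 dp, full precision carried).
Station 2: N=6, proportions 0.166667, 0.166667, 0.333333, 0.166667, 0.166667, giving H' = 1.560710.
Difference = |1.930725 − 1.560710| = 0.370015, i.e. 0.3700 to 4 decimal places.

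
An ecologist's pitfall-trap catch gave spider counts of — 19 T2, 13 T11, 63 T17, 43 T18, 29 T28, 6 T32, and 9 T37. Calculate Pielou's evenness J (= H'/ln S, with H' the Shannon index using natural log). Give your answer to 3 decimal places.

0.867

Total N = 19+13+63+43+29+6+9 = 182, so the proportions are 0.1044, 0.07143, 0.34615, 0.23626, 0.15934, 0.03297, 0.04945 (working shown to 5 dp, full precision carried).
H' = −Σ pᵢ ln pᵢ = −((-0.23589) + (-0.18850) + (-0.36722) + (-0.34088) + (-0.29266) + (-0.11249) + (-0.14869)) = 1.68634.
With S = 7 species, ln S = 1.94591, so J = 1.68634/1.94591 = 0.86661, i.e. 0.867 to 3 decimal places.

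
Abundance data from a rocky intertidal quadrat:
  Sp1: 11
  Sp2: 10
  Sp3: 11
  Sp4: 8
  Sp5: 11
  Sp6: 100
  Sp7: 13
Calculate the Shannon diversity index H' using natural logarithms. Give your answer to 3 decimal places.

1.364

Total N = 11+10+11+8+11+100+13 = 164, so the proportions are 0.06707, 0.06098, 0.06707, 0.04878, 0.06707, 0.60976, 0.07927 (working shown to 5 dp, full precision carried).
Each pᵢ ln pᵢ term: 0.06707×(-2.70197)=-0.18123, 0.06098×(-2.79728)=-0.17057, 0.06707×(-2.70197)=-0.18123, 0.04878×(-3.02042)=-0.14734, 0.06707×(-2.70197)=-0.18123, 0.60976×(-0.49470)=-0.30164, 0.07927×(-2.53492)=-0.20094.
Sum = -1.36418, so H' = 1.364.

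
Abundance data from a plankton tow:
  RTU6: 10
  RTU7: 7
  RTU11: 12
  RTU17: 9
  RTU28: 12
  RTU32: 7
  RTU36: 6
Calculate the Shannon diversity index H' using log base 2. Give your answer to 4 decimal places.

Total N = 10+7+12+9+12+7+6 = 63, so the proportions are 0.15873, 0.111111, 0.190476, 0.142857, 0.190476, 0.111111, 0.095238 (working shown to 6 dp, full precision carried).
Each pᵢ log₂ pᵢ term: 0.15873×(-2.655352)=-0.421484, 0.111111×(-3.169925)=-0.352214, 0.190476×(-2.392317)=-0.455680, 0.142857×(-2.807355)=-0.401051, 0.190476×(-2.392317)=-0.455680, 0.111111×(-3.169925)=-0.352214, 0.095238×(-3.392317)=-0.323078.
Sum = -2.761400, so H' = 2.7614.

2.7614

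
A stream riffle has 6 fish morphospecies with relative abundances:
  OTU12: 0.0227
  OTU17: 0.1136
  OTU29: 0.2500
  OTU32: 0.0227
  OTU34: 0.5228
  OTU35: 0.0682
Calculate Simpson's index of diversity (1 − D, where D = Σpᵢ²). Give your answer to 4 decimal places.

0.6456

D = 0.0227² + 0.1136² + 0.25² + 0.0227² + 0.5228² + 0.0682² = 0.000515 + 0.012905 + 0.062500 + 0.000515 + 0.273320 + 0.004651 = 0.354407 (working shown to 6 dp, full precision carried).
So 1 − D = 0.645593, i.e. 0.6456 to 4 decimal places.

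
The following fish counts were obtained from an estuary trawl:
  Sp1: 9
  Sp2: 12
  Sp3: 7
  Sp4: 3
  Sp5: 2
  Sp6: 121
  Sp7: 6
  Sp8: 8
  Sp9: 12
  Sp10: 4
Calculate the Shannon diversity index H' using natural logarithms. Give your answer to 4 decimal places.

1.3511

Total N = 9+12+7+3+2+121+6+8+12+4 = 184, so the proportions are 0.048913, 0.065217, 0.038043, 0.016304, 0.01087, 0.657609, 0.032609, 0.043478, 0.065217, 0.021739 (working shown to 6 dp, full precision carried).
Each pᵢ ln pᵢ term: 0.048913×(-3.017711)=-0.147605, 0.065217×(-2.730029)=-0.178045, 0.038043×(-3.269026)=-0.124365, 0.016304×(-4.116323)=-0.067114, 0.01087×(-4.521789)=-0.049150, 0.657609×(-0.419145)=-0.275634, 0.032609×(-3.423176)=-0.111625, 0.043478×(-3.135494)=-0.136326, 0.065217×(-2.730029)=-0.178045, 0.021739×(-3.828641)=-0.083231.
Sum = -1.351141, so H' = 1.3511.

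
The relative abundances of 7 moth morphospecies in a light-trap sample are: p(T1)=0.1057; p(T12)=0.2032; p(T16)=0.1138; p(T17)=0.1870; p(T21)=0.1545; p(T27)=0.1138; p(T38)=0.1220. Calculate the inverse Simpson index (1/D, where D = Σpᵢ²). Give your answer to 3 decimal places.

D = 0.1057² + 0.2032² + 0.1138² + 0.187² + 0.1545² + 0.1138² + 0.122² = 0.0111725 + 0.0412902 + 0.0129504 + 0.0349690 + 0.0238702 + 0.0129504 + 0.0148840 = 0.1520869 (working shown to 7 dp, full precision carried).
So 1/D = 6.57519, i.e. 6.575 to 3 decimal places.

6.575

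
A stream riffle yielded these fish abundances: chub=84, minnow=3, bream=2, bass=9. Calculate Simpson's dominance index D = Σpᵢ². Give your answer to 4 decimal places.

0.7445

Total N = 84+3+2+9 = 98, so the proportions are 0.857143, 0.030612, 0.020408, 0.091837 (working shown to 6 dp, full precision carried).
D = 0.857143² + 0.030612² + 0.020408² + 0.091837² = 0.734694 + 0.000937 + 0.000416 + 0.008434 = 0.744481.
To 4 decimal places, D = 0.7445.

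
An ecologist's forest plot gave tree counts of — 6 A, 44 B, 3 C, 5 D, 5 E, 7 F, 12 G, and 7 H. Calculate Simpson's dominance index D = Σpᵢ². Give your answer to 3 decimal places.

Total N = 6+44+3+5+5+7+12+7 = 89, so the proportions are 0.06742, 0.49438, 0.03371, 0.05618, 0.05618, 0.07865, 0.13483, 0.07865 (working shown to 5 dp, full precision carried).
D = 0.06742² + 0.49438² + 0.03371² + 0.05618² + 0.05618² + 0.07865² + 0.13483² + 0.07865² = 0.00454 + 0.24441 + 0.00114 + 0.00316 + 0.00316 + 0.00619 + 0.01818 + 0.00619 = 0.28696.
To 3 decimal places, D = 0.287.

0.287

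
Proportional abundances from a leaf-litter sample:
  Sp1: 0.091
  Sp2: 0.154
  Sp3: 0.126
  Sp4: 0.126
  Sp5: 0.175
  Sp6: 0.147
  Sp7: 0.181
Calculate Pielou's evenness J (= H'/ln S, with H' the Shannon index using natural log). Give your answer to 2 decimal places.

0.99

H' = −Σ pᵢ ln pᵢ = −((-0.2181) + (-0.2881) + (-0.2610) + (-0.2610) + (-0.3050) + (-0.2818) + (-0.3094)) = 1.9245 (working shown to 4 dp, full precision carried).
With S = 7 species, ln S = 1.9459, so J = 1.9245/1.9459 = 0.9890, i.e. 0.99 to 2 decimal places.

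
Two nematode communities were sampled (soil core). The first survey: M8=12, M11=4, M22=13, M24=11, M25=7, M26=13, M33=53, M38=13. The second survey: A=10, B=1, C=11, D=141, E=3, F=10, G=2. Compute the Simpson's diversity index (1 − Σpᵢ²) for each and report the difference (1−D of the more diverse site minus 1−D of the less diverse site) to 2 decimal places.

0.41

The first survey: N=126, proportions 0.0952, 0.0317, 0.1032, 0.0873, 0.0556, 0.1032, 0.4206, 0.1032, giving 1−D = 0.7703 (working shown to 4 dp, full precision carried).
The second survey: N=178, proportions 0.0562, 0.0056, 0.0618, 0.7921, 0.0169, 0.0562, 0.0112, giving 1−D = 0.3619.
Difference = |0.7703 − 0.3619| = 0.4084, i.e. 0.41 to 2 decimal places.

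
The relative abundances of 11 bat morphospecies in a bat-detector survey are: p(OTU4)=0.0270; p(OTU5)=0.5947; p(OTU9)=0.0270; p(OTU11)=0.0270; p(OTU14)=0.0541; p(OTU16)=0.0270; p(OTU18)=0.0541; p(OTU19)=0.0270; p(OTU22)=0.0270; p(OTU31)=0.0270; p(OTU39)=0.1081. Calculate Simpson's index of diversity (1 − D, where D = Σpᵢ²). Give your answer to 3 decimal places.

D = 0.027² + 0.5947² + 0.027² + 0.027² + 0.0541² + 0.027² + 0.0541² + 0.027² + 0.027² + 0.027² + 0.1081² = 0.00073 + 0.35367 + 0.00073 + 0.00073 + 0.00293 + 0.00073 + 0.00293 + 0.00073 + 0.00073 + 0.00073 + 0.01169 = 0.37631 (working shown to 5 dp, full precision carried).
So 1 − D = 0.62369, i.e. 0.624 to 3 decimal places.

0.624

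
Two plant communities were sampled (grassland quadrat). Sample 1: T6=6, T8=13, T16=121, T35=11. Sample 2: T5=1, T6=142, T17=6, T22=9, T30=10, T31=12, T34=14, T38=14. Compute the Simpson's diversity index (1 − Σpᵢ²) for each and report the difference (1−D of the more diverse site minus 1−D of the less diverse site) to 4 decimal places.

Sample 1: N=151, proportions 0.039735, 0.086093, 0.801325, 0.072848, giving 1−D = 0.343581 (working shown to 6 dp, full precision carried).
Sample 2: N=208, proportions 0.004808, 0.682692, 0.028846, 0.043269, 0.048077, 0.057692, 0.067308, 0.067308, giving 1−D = 0.516503.
Difference = |0.343581 − 0.516503| = 0.172922, i.e. 0.1729 to 4 decimal places.

0.1729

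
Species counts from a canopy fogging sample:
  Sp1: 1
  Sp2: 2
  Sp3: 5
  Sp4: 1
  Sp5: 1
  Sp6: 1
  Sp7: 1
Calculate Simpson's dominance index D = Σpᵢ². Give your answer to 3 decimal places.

0.236

Total N = 1+2+5+1+1+1+1 = 12, so the proportions are 0.08333, 0.16667, 0.41667, 0.08333, 0.08333, 0.08333, 0.08333 (working shown to 5 dp, full precision carried).
D = 0.08333² + 0.16667² + 0.41667² + 0.08333² + 0.08333² + 0.08333² + 0.08333² = 0.00694 + 0.02778 + 0.17361 + 0.00694 + 0.00694 + 0.00694 + 0.00694 = 0.23611.
To 3 decimal places, D = 0.236.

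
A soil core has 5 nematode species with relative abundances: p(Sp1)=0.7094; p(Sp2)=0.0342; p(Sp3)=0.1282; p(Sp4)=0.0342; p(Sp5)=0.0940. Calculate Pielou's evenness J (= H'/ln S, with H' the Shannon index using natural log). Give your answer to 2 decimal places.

H' = −Σ pᵢ ln pᵢ = −((-0.2436) + (-0.1154) + (-0.2633) + (-0.1154) + (-0.2223)) = 0.9601 (working shown to 4 dp, full precision carried).
With S = 5 species, ln S = 1.6094, so J = 0.9601/1.6094 = 0.5965, i.e. 0.60 to 2 decimal places.

0.60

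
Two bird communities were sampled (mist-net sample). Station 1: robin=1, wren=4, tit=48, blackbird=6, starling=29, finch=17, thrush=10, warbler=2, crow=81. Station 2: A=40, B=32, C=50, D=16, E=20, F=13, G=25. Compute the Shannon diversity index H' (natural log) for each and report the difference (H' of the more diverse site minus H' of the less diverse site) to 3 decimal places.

Station 1: N=198, proportions 0.005051, 0.020202, 0.242424, 0.030303, 0.146465, 0.085859, 0.050505, 0.010101, 0.409091, giving H' = 1.610024 (working shown to 6 dp, full precision carried).
Station 2: N=196, proportions 0.204082, 0.163265, 0.255102, 0.081633, 0.102041, 0.066327, 0.127551, giving H' = 1.848767.
Difference = |1.610024 − 1.848767| = 0.238743, i.e. 0.239 to 3 decimal places.

0.239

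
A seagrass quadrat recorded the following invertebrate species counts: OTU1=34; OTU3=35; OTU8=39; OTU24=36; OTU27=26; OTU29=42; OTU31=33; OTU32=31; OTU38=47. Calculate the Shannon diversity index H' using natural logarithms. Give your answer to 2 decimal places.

Total N = 34+35+39+36+26+42+33+31+47 = 323, so the proportions are 0.1053, 0.1084, 0.1207, 0.1115, 0.0805, 0.13, 0.1022, 0.096, 0.1455 (working shown to 4 dp, full precision carried).
Each pᵢ ln pᵢ term: 0.1053×(-2.2513)=-0.2370, 0.1084×(-2.2223)=-0.2408, 0.1207×(-2.1141)=-0.2553, 0.1115×(-2.1941)=-0.2445, 0.0805×(-2.5196)=-0.2028, 0.13×(-2.0400)=-0.2653, 0.1022×(-2.2811)=-0.2331, 0.096×(-2.3437)=-0.2249, 0.1455×(-1.9275)=-0.2805.
Sum = -2.1841, so H' = 2.18.

2.18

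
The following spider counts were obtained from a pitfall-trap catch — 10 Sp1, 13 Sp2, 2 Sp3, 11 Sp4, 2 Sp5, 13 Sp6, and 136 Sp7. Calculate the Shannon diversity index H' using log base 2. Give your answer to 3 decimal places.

1.475

Total N = 10+13+2+11+2+13+136 = 187, so the proportions are 0.05348, 0.06952, 0.0107, 0.05882, 0.0107, 0.06952, 0.72727 (working shown to 5 dp, full precision carried).
Each pᵢ log₂ pᵢ term: 0.05348×(-4.22497)=-0.22593, 0.06952×(-3.84645)=-0.26740, 0.0107×(-6.54689)=-0.07002, 0.05882×(-4.08746)=-0.24044, 0.0107×(-6.54689)=-0.07002, 0.06952×(-3.84645)=-0.26740, 0.72727×(-0.45943)=-0.33413.
Sum = -1.47535, so H' = 1.475.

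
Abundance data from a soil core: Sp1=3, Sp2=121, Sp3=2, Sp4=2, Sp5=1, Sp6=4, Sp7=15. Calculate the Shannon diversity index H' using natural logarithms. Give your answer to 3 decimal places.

Total N = 3+121+2+2+1+4+15 = 148, so the proportions are 0.02027, 0.81757, 0.01351, 0.01351, 0.00676, 0.02703, 0.10135 (working shown to 5 dp, full precision carried).
Each pᵢ ln pᵢ term: 0.02027×(-3.89860)=-0.07903, 0.81757×(-0.20142)=-0.16468, 0.01351×(-4.30407)=-0.05816, 0.01351×(-4.30407)=-0.05816, 0.00676×(-4.99721)=-0.03376, 0.02703×(-3.61092)=-0.09759, 0.10135×(-2.28916)=-0.23201.
Sum = -0.72339, so H' = 0.723.

0.723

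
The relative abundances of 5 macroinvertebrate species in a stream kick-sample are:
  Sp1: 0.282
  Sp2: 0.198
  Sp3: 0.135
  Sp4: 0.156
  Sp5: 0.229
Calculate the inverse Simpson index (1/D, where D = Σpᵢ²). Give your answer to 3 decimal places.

D = 0.282² + 0.198² + 0.135² + 0.156² + 0.229² = 0.0795240 + 0.0392040 + 0.0182250 + 0.0243360 + 0.0524410 = 0.2137300 (working shown to 7 dp, full precision carried).
So 1/D = 4.67880, i.e. 4.679 to 3 decimal places.

4.679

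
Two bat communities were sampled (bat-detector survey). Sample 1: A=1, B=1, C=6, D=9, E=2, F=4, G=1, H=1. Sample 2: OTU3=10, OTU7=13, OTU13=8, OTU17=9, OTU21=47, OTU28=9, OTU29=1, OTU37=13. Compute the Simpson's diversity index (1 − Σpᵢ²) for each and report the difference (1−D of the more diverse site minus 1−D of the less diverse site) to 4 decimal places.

Sample 1: N=25, proportions 0.04, 0.04, 0.24, 0.36, 0.08, 0.16, 0.04, 0.04, giving 1−D = 0.774400 (working shown to 6 dp, full precision carried).
Sample 2: N=110, proportions 0.090909, 0.118182, 0.072727, 0.081818, 0.427273, 0.081818, 0.009091, 0.118182, giving 1−D = 0.762479.
Difference = |0.774400 − 0.762479| = 0.011921, i.e. 0.0119 to 4 decimal places.

0.0119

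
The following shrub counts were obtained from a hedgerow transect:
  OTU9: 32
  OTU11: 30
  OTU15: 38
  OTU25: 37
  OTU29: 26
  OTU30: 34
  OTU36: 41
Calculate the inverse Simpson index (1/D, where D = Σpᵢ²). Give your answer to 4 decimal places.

6.8659

Total N = 32+30+38+37+26+34+41 = 238, so the proportions are 0.13445378, 0.12605042, 0.15966387, 0.15546218, 0.1092437, 0.14285714, 0.17226891 (working shown to 8 dp, full precision carried).
D = 0.13445378² + 0.12605042² + 0.15966387² + 0.15546218² + 0.1092437² + 0.14285714² + 0.17226891² = 0.01807782 + 0.01588871 + 0.02549255 + 0.02416849 + 0.01193419 + 0.02040816 + 0.02967658 = 0.14564649.
So 1/D = 6.865939, i.e. 6.8659 to 4 decimal places.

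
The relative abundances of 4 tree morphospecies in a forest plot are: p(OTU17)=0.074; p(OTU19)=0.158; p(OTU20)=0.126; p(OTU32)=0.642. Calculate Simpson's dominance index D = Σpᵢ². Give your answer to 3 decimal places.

0.458

D = 0.074² + 0.158² + 0.126² + 0.642² = 0.00548 + 0.02496 + 0.01588 + 0.41216 = 0.45848 (working shown to 5 dp, full precision carried).
To 3 decimal places, D = 0.458.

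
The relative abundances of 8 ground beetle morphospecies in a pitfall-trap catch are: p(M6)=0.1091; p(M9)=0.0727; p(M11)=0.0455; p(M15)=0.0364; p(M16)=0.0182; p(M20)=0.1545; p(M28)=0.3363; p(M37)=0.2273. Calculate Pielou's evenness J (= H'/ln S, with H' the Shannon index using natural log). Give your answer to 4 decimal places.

H' = −Σ pᵢ ln pᵢ = −((-0.241710) + (-0.190577) + (-0.140597) + (-0.120600) + (-0.072915) + (-0.288538) + (-0.366483) + (-0.336741)) = 1.758162 (working shown to 6 dp, full precision carried).
With S = 8 species, ln S = 2.079442, so J = 1.758162/2.079442 = 0.845497, i.e. 0.8455 to 4 decimal places.

0.8455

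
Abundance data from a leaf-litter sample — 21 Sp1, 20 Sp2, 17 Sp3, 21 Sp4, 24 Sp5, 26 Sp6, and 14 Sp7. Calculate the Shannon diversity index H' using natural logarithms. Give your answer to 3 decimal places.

Total N = 21+20+17+21+24+26+14 = 143, so the proportions are 0.14685, 0.13986, 0.11888, 0.14685, 0.16783, 0.18182, 0.0979 (working shown to 5 dp, full precision carried).
Each pᵢ ln pᵢ term: 0.14685×(-1.91832)=-0.28171, 0.13986×(-1.96711)=-0.27512, 0.11888×(-2.12963)=-0.25317, 0.14685×(-1.91832)=-0.28171, 0.16783×(-1.78479)=-0.29955, 0.18182×(-1.70475)=-0.30995, 0.0979×(-2.32379)=-0.22750.
Sum = -1.92872, so H' = 1.929.

1.929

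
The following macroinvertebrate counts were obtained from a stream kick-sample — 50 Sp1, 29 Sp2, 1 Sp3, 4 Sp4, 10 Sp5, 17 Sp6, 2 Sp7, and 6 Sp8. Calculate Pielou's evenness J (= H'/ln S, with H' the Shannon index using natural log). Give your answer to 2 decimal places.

0.75

Total N = 50+29+1+4+10+17+2+6 = 119, so the proportions are 0.4202, 0.2437, 0.0084, 0.0336, 0.084, 0.1429, 0.0168, 0.0504 (working shown to 4 dp, full precision carried).
H' = −Σ pᵢ ln pᵢ = −((-0.3643) + (-0.3441) + (-0.0402) + (-0.1140) + (-0.2081) + (-0.2780) + (-0.0687) + (-0.1506)) = 1.5680.
With S = 8 species, ln S = 2.0794, so J = 1.5680/2.0794 = 0.7540, i.e. 0.75 to 2 decimal places.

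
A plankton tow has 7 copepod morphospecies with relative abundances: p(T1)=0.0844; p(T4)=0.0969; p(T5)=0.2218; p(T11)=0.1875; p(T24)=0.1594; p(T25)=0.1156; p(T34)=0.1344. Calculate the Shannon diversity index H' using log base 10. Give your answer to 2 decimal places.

Each pᵢ log₁₀ pᵢ term (working shown to 4 dp, full precision carried): 0.0844×(-1.0737)=-0.0906, 0.0969×(-1.0137)=-0.0982, 0.2218×(-0.6540)=-0.1451, 0.1875×(-0.7270)=-0.1363, 0.1594×(-0.7975)=-0.1271, 0.1156×(-0.9370)=-0.1083, 0.1344×(-0.8716)=-0.1171.
Sum = -0.8228, so H' = 0.82.

0.82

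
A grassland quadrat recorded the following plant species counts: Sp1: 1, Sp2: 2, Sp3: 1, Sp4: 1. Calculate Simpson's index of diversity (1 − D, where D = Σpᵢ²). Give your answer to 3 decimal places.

Total N = 1+2+1+1 = 5, so the proportions are 0.2, 0.4, 0.2, 0.2 (working shown to 5 dp, full precision carried).
D = 0.2² + 0.4² + 0.2² + 0.2² = 0.04000 + 0.16000 + 0.04000 + 0.04000 = 0.28000.
So 1 − D = 0.72000, i.e. 0.720 to 3 decimal places.

0.720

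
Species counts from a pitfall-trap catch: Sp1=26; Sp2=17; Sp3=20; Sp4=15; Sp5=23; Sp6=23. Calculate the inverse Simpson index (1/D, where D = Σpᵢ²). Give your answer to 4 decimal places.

Total N = 26+17+20+15+23+23 = 124, so the proportions are 0.20967742, 0.13709677, 0.16129032, 0.12096774, 0.18548387, 0.18548387 (working shown to 8 dp, full precision carried).
D = 0.20967742² + 0.13709677² + 0.16129032² + 0.12096774² + 0.18548387² + 0.18548387² = 0.04396462 + 0.01879553 + 0.02601457 + 0.01463319 + 0.03440427 + 0.03440427 = 0.17221644.
So 1/D = 5.806647, i.e. 5.8066 to 4 decimal places.

5.8066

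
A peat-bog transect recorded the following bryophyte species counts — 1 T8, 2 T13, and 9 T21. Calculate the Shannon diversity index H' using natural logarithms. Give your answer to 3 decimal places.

Total N = 1+2+9 = 12, so the proportions are 0.08333, 0.16667, 0.75 (working shown to 5 dp, full precision carried).
Each pᵢ ln pᵢ term: 0.08333×(-2.48491)=-0.20708, 0.16667×(-1.79176)=-0.29863, 0.75×(-0.28768)=-0.21576.
Sum = -0.72146, so H' = 0.721.

0.721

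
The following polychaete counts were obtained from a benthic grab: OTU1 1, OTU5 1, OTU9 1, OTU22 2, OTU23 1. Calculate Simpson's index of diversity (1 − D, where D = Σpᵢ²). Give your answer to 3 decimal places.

Total N = 1+1+1+2+1 = 6, so the proportions are 0.16667, 0.16667, 0.16667, 0.33333, 0.16667 (working shown to 5 dp, full precision carried).
D = 0.16667² + 0.16667² + 0.16667² + 0.33333² + 0.16667² = 0.02778 + 0.02778 + 0.02778 + 0.11111 + 0.02778 = 0.22222.
So 1 − D = 0.77778, i.e. 0.778 to 3 decimal places.

0.778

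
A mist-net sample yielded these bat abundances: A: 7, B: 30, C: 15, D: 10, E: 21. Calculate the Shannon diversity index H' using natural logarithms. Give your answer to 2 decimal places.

Total N = 7+30+15+10+21 = 83, so the proportions are 0.0843, 0.3614, 0.1807, 0.1205, 0.253 (working shown to 4 dp, full precision carried).
Each pᵢ ln pᵢ term: 0.0843×(-2.4729)=-0.2086, 0.3614×(-1.0176)=-0.3678, 0.1807×(-1.7108)=-0.3092, 0.1205×(-2.1163)=-0.2550, 0.253×(-1.3743)=-0.3477.
Sum = -1.4883, so H' = 1.49.

1.49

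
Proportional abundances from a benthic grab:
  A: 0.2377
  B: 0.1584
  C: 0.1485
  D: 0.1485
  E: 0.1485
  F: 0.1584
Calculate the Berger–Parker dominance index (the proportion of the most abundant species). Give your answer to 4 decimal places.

0.2377

The largest proportion is 0.2377, i.e. d = 0.2377 to 4 decimal places.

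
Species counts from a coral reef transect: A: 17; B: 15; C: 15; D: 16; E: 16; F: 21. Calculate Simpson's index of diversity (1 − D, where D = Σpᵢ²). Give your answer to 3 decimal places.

Total N = 17+15+15+16+16+21 = 100, so the proportions are 0.17, 0.15, 0.15, 0.16, 0.16, 0.21 (working shown to 5 dp, full precision carried).
D = 0.17² + 0.15² + 0.15² + 0.16² + 0.16² + 0.21² = 0.02890 + 0.02250 + 0.02250 + 0.02560 + 0.02560 + 0.04410 = 0.16920.
So 1 − D = 0.83080, i.e. 0.831 to 3 decimal places.

0.831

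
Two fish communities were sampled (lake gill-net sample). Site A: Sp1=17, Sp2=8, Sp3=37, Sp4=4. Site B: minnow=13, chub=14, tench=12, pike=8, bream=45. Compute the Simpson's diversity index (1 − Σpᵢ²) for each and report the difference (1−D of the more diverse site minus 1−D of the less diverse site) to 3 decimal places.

Site A: N=66, proportions 0.25758, 0.12121, 0.56061, 0.06061, giving 1−D = 0.60101 (working shown to 5 dp, full precision carried).
Site B: N=92, proportions 0.1413, 0.15217, 0.13043, 0.08696, 0.48913, giving 1−D = 0.69305.
Difference = |0.60101 − 0.69305| = 0.09204, i.e. 0.092 to 3 decimal places.

0.092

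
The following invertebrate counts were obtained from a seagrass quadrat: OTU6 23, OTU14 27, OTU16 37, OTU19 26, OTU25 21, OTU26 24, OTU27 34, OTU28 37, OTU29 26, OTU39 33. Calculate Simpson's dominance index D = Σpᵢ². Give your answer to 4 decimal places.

0.1038

Total N = 23+27+37+26+21+24+34+37+26+33 = 288, so the proportions are 0.079861, 0.09375, 0.128472, 0.090278, 0.072917, 0.083333, 0.118056, 0.128472, 0.090278, 0.114583 (working shown to 6 dp, full precision carried).
D = 0.079861² + 0.09375² + 0.128472² + 0.090278² + 0.072917² + 0.083333² + 0.118056² + 0.128472² + 0.090278² + 0.114583² = 0.006378 + 0.008789 + 0.016505 + 0.008150 + 0.005317 + 0.006944 + 0.013937 + 0.016505 + 0.008150 + 0.013129 = 0.103805.
To 4 decimal places, D = 0.1038.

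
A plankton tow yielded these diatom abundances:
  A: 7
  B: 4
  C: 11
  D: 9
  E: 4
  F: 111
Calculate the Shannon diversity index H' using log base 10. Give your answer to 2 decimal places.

Total N = 7+4+11+9+4+111 = 146, so the proportions are 0.0479, 0.0274, 0.0753, 0.0616, 0.0274, 0.7603 (working shown to 4 dp, full precision carried).
Each pᵢ log₁₀ pᵢ term: 0.0479×(-1.3193)=-0.0633, 0.0274×(-1.5623)=-0.0428, 0.0753×(-1.1230)=-0.0846, 0.0616×(-1.2101)=-0.0746, 0.0274×(-1.5623)=-0.0428, 0.7603×(-0.1190)=-0.0905.
Sum = -0.3986, so H' = 0.40.

0.40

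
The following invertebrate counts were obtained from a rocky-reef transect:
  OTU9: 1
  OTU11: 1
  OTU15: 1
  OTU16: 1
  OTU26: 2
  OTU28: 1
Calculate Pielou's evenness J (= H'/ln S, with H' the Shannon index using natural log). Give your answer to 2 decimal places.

0.98

Total N = 1+1+1+1+2+1 = 7, so the proportions are 0.1429, 0.1429, 0.1429, 0.1429, 0.2857, 0.1429 (working shown to 4 dp, full precision carried).
H' = −Σ pᵢ ln pᵢ = −((-0.2780) + (-0.2780) + (-0.2780) + (-0.2780) + (-0.3579) + (-0.2780)) = 1.7479.
With S = 6 species, ln S = 1.7918, so J = 1.7479/1.7918 = 0.9755, i.e. 0.98 to 2 decimal places.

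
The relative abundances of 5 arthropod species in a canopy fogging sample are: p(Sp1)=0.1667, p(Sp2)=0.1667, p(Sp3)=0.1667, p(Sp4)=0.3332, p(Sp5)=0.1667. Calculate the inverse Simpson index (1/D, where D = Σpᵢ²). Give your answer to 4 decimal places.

4.5009

D = 0.1667² + 0.1667² + 0.1667² + 0.3332² + 0.1667² = 0.02778889 + 0.02778889 + 0.02778889 + 0.11102224 + 0.02778889 = 0.22217780 (working shown to 8 dp, full precision carried).
So 1/D = 4.500900, i.e. 4.5009 to 4 decimal places.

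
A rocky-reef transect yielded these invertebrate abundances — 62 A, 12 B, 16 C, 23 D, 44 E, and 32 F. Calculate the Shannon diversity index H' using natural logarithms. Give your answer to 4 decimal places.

Total N = 62+12+16+23+44+32 = 189, so the proportions are 0.328042, 0.063492, 0.084656, 0.121693, 0.232804, 0.169312 (working shown to 6 dp, full precision carried).
Each pᵢ ln pᵢ term: 0.328042×(-1.114613)=-0.365640, 0.063492×(-2.756840)=-0.175037, 0.084656×(-2.469158)=-0.209029, 0.121693×(-2.106253)=-0.256316, 0.232804×(-1.457557)=-0.339326, 0.169312×(-1.776011)=-0.300700.
Sum = -1.646049, so H' = 1.6460.

1.6460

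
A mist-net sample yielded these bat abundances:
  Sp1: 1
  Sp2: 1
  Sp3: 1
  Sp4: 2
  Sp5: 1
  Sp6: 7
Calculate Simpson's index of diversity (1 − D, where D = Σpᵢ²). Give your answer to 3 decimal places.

0.663

Total N = 1+1+1+2+1+7 = 13, so the proportions are 0.07692, 0.07692, 0.07692, 0.15385, 0.07692, 0.53846 (working shown to 5 dp, full precision carried).
D = 0.07692² + 0.07692² + 0.07692² + 0.15385² + 0.07692² + 0.53846² = 0.00592 + 0.00592 + 0.00592 + 0.02367 + 0.00592 + 0.28994 = 0.33728.
So 1 − D = 0.66272, i.e. 0.663 to 3 decimal places.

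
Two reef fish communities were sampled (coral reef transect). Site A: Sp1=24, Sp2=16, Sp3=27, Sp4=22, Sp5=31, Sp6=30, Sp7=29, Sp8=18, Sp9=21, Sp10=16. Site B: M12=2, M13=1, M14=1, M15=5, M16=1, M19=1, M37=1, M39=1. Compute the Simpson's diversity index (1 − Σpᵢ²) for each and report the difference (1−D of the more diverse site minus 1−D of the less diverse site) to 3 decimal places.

0.102

Site A: N=234, proportions 0.10256, 0.06838, 0.11538, 0.09402, 0.13248, 0.12821, 0.12393, 0.07692, 0.08974, 0.06838, giving 1−D = 0.89466 (working shown to 5 dp, full precision carried).
Site B: N=13, proportions 0.15385, 0.07692, 0.07692, 0.38462, 0.07692, 0.07692, 0.07692, 0.07692, giving 1−D = 0.79290.
Difference = |0.89466 − 0.79290| = 0.10176, i.e. 0.102 to 3 decimal places.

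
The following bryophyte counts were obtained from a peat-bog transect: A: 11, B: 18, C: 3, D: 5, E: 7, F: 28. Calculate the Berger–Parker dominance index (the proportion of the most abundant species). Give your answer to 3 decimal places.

Total N = 11+18+3+5+7+28 = 72, so the proportions are 0.15278, 0.25, 0.04167, 0.06944, 0.09722, 0.38889 (working shown to 5 dp, full precision carried).
The largest proportion is 0.38889, i.e. d = 0.389 to 3 decimal places.

0.389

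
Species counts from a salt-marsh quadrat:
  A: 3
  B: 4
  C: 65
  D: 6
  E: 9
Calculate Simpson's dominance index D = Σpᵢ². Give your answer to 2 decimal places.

Total N = 3+4+65+6+9 = 87, so the proportions are 0.0345, 0.046, 0.7471, 0.069, 0.1034 (working shown to 4 dp, full precision carried).
D = 0.0345² + 0.046² + 0.7471² + 0.069² + 0.1034² = 0.0012 + 0.0021 + 0.5582 + 0.0048 + 0.0107 = 0.5770.
To 2 decimal places, D = 0.58.

0.58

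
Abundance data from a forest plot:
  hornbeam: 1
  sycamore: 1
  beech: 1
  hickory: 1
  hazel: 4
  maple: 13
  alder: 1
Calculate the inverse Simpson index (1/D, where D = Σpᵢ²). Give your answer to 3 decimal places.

2.547

Total N = 1+1+1+1+4+13+1 = 22, so the proportions are 0.045455, 0.045455, 0.045455, 0.045455, 0.181818, 0.590909, 0.045455 (working shown to 6 dp, full precision carried).
D = 0.045455² + 0.045455² + 0.045455² + 0.045455² + 0.181818² + 0.590909² + 0.045455² = 0.002066 + 0.002066 + 0.002066 + 0.002066 + 0.033058 + 0.349174 + 0.002066 = 0.392562.
So 1/D = 2.54737, i.e. 2.547 to 3 decimal places.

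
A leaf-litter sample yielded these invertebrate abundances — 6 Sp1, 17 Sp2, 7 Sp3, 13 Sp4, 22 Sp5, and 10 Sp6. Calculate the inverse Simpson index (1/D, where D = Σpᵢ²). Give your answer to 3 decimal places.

Total N = 6+17+7+13+22+10 = 75, so the proportions are 0.08, 0.2266667, 0.0933333, 0.1733333, 0.2933333, 0.1333333 (working shown to 7 dp, full precision carried).
D = 0.08² + 0.2266667² + 0.0933333² + 0.1733333² + 0.2933333² + 0.1333333² = 0.0064000 + 0.0513778 + 0.0087111 + 0.0300444 + 0.0860444 + 0.0177778 = 0.2003556.
So 1/D = 4.99113, i.e. 4.991 to 3 decimal places.

4.991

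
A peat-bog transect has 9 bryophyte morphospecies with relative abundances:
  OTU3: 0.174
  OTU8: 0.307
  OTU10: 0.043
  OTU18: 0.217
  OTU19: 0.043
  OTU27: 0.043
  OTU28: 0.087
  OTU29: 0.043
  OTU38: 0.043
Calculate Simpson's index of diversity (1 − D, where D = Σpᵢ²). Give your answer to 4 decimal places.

D = 0.174² + 0.307² + 0.043² + 0.217² + 0.043² + 0.043² + 0.087² + 0.043² + 0.043² = 0.030276 + 0.094249 + 0.001849 + 0.047089 + 0.001849 + 0.001849 + 0.007569 + 0.001849 + 0.001849 = 0.188428 (working shown to 6 dp, full precision carried).
So 1 − D = 0.811572, i.e. 0.8116 to 4 decimal places.

0.8116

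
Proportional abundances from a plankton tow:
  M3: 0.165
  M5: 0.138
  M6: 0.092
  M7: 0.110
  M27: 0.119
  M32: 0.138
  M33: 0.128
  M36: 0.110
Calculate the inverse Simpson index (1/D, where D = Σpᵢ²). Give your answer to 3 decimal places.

D = 0.165² + 0.138² + 0.092² + 0.11² + 0.119² + 0.138² + 0.128² + 0.11² = 0.0272250 + 0.0190440 + 0.0084640 + 0.0121000 + 0.0141610 + 0.0190440 + 0.0163840 + 0.0121000 = 0.1285220 (working shown to 7 dp, full precision carried).
So 1/D = 7.78077, i.e. 7.781 to 3 decimal places.

7.781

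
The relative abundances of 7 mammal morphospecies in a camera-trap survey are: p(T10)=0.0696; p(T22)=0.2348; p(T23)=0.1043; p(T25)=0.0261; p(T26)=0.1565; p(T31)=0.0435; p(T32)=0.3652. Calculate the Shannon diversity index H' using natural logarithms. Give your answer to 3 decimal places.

Each pᵢ ln pᵢ term (working shown to 5 dp, full precision carried): 0.0696×(-2.66499)=-0.18548, 0.2348×(-1.44902)=-0.34023, 0.1043×(-2.26048)=-0.23577, 0.0261×(-3.64582)=-0.09516, 0.1565×(-1.85470)=-0.29026, 0.0435×(-3.13499)=-0.13637, 0.3652×(-1.00731)=-0.36787.
Sum = -1.65114, so H' = 1.651.

1.651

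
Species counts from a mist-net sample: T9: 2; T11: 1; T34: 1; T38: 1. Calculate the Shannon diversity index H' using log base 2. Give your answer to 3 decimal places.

Total N = 2+1+1+1 = 5, so the proportions are 0.4, 0.2, 0.2, 0.2 (working shown to 5 dp, full precision carried).
Each pᵢ log₂ pᵢ term: 0.4×(-1.32193)=-0.52877, 0.2×(-2.32193)=-0.46439, 0.2×(-2.32193)=-0.46439, 0.2×(-2.32193)=-0.46439.
Sum = -1.92193, so H' = 1.922.

1.922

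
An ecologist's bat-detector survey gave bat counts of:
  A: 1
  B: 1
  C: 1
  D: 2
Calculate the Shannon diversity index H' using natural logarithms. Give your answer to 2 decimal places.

1.33

Total N = 1+1+1+2 = 5, so the proportions are 0.2, 0.2, 0.2, 0.4 (working shown to 4 dp, full precision carried).
Each pᵢ ln pᵢ term: 0.2×(-1.6094)=-0.3219, 0.2×(-1.6094)=-0.3219, 0.2×(-1.6094)=-0.3219, 0.4×(-0.9163)=-0.3665.
Sum = -1.3322, so H' = 1.33.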